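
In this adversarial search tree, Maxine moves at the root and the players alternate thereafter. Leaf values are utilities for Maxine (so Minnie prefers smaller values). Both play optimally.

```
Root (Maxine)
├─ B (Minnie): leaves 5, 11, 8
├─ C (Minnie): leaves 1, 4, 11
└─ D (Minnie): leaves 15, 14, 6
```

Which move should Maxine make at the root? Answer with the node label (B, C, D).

B (Minnie): min(5, 11, 8) = 5
C (Minnie): min(1, 4, 11) = 1
D (Minnie): min(15, 14, 6) = 6
Root (Maxine): max(5, 1, 6) = 6
Maxine picks the child with the highest value: D (value 6).

D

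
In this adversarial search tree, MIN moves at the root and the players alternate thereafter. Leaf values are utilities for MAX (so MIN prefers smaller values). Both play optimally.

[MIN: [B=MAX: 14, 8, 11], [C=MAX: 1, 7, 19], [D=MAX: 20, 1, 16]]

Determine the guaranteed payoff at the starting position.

B (MAX): max(14, 8, 11) = 14
C (MAX): max(1, 7, 19) = 19
D (MAX): max(20, 1, 16) = 20
Root (MIN): min(14, 19, 20) = 14

14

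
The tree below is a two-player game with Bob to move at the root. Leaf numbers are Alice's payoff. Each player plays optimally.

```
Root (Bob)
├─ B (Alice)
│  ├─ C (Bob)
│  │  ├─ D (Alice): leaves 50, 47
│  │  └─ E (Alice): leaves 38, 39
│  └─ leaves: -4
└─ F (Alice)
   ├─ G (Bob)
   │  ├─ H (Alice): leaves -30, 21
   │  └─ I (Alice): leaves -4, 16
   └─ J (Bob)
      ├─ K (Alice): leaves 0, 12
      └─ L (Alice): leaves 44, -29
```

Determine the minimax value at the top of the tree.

D (Alice): max(50, 47) = 50
E (Alice): max(38, 39) = 39
C (Bob): min(50, 39) = 39
B (Alice): max(39, -4) = 39
H (Alice): max(-30, 21) = 21
I (Alice): max(-4, 16) = 16
G (Bob): min(21, 16) = 16
K (Alice): max(0, 12) = 12
L (Alice): max(44, -29) = 44
J (Bob): min(12, 44) = 12
F (Alice): max(16, 12) = 16
Root (Bob): min(39, 16) = 16

16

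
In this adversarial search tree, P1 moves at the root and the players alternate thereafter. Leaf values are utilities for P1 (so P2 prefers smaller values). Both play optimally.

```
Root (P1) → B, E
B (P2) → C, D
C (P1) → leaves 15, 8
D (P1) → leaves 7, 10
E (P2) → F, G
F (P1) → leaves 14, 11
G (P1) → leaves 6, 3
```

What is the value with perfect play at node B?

C: max(15, 8) = 15
D: max(7, 10) = 10
B: min(15, 10) = 10

10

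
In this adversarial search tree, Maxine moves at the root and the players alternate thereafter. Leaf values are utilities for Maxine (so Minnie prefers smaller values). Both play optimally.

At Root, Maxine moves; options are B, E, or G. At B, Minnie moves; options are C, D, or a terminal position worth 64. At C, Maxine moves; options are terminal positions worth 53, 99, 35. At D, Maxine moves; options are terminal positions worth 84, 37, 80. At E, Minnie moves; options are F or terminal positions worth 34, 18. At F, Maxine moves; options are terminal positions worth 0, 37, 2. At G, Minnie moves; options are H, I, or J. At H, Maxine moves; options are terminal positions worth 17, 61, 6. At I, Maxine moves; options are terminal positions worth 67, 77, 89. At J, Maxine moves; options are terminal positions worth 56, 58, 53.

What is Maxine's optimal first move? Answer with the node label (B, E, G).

C (Maxine): max(53, 99, 35) = 99
D (Maxine): max(84, 37, 80) = 84
B (Minnie): min(99, 84, 64) = 64
F (Maxine): max(0, 37, 2) = 37
E (Minnie): min(37, 34, 18) = 18
H (Maxine): max(17, 61, 6) = 61
I (Maxine): max(67, 77, 89) = 89
J (Maxine): max(56, 58, 53) = 58
G (Minnie): min(61, 89, 58) = 58
Root (Maxine): max(64, 18, 58) = 64
Maxine picks the child with the highest value: B (value 64).

B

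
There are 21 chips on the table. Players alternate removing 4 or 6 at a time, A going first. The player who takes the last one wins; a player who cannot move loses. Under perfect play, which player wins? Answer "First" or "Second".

Second

Compute winning (W) and losing (L) positions by backward induction:
i:   0  1  2  3  4  5  6  7  8  9 10 11 12 13 14 15 16 17 18 19 20 21
     L  L  L  L  W  W  W  W  W  W  L  L  L  L  W  W  W  W  W  W  L  L
Position 21 is L, so the second player wins.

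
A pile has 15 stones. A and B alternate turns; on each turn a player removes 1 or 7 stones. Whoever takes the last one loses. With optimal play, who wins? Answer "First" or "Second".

Second

i:   0  1  2  3  4  5  6  7  8  9 10 11 12 13 14 15
     W  L  W  L  W  L  W  L  W  L  W  L  W  L  W  L
Position 15 is L, so the second player wins.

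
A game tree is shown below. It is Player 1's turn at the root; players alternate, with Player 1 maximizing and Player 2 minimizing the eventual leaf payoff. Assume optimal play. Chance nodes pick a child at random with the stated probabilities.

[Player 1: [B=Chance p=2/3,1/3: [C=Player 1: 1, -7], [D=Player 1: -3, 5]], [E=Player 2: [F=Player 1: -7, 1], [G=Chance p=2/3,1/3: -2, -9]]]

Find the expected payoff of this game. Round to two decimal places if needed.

2.33

C (Player 1): max(1, -7) = 1
D (Player 1): max(-3, 5) = 5
B (Chance): 2/3·1 + 1/3·5 = 2.33
F (Player 1): max(-7, 1) = 1
G (Chance): 2/3·-2 + 1/3·-9 = -4.33
E (Player 2): min(1, -4.33) = -4.33
Root (Player 1): max(2.33, -4.33) = 2.33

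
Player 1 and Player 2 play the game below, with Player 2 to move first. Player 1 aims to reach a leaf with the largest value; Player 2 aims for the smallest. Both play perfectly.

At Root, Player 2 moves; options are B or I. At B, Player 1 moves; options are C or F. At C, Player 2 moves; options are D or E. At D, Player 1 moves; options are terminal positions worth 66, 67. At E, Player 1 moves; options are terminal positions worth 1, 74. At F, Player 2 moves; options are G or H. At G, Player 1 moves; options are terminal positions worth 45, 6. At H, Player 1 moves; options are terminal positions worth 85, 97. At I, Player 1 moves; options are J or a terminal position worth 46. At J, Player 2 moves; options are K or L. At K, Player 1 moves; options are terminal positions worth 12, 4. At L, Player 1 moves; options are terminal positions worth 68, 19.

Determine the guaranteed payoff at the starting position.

46

D (Player 1): max(66, 67) = 67
E (Player 1): max(1, 74) = 74
C (Player 2): min(67, 74) = 67
G (Player 1): max(45, 6) = 45
H (Player 1): max(85, 97) = 97
F (Player 2): min(45, 97) = 45
B (Player 1): max(67, 45) = 67
K (Player 1): max(12, 4) = 12
L (Player 1): max(68, 19) = 68
J (Player 2): min(12, 68) = 12
I (Player 1): max(12, 46) = 46
Root (Player 2): min(67, 46) = 46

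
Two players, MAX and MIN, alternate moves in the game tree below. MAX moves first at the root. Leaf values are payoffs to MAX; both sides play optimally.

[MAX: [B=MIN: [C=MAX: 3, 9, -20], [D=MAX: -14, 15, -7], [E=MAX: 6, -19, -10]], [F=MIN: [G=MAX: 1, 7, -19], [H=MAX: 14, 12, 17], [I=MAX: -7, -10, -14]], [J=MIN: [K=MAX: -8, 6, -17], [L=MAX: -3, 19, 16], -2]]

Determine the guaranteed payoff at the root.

C (MAX): max(3, 9, -20) = 9
D (MAX): max(-14, 15, -7) = 15
E (MAX): max(6, -19, -10) = 6
B (MIN): min(9, 15, 6) = 6
G (MAX): max(1, 7, -19) = 7
H (MAX): max(14, 12, 17) = 17
I (MAX): max(-7, -10, -14) = -7
F (MIN): min(7, 17, -7) = -7
K (MAX): max(-8, 6, -17) = 6
L (MAX): max(-3, 19, 16) = 19
J (MIN): min(6, 19, -2) = -2
Root (MAX): max(6, -7, -2) = 6

6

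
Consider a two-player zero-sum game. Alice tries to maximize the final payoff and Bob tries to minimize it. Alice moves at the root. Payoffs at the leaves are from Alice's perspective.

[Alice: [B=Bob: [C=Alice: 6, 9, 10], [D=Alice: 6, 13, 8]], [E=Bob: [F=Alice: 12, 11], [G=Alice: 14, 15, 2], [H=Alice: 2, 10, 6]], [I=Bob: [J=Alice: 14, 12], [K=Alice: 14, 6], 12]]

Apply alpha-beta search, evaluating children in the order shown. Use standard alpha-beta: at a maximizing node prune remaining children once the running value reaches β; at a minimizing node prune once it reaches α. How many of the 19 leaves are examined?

C [α=-∞,β=+∞]: v=10
D [α=-∞,β=10]: v=13 after child 2 ≥ β → β-cutoff, skip 1
B [α=-∞,β=+∞]: v=10
F [α=10,β=+∞]: v=12
G [α=10,β=12]: v=14 after child 1 ≥ β → β-cutoff, skip 2
H [α=10,β=12]: v=10
E [α=10,β=+∞]: v=10
J [α=10,β=+∞]: v=14
K [α=10,β=14]: v=14 after child 1 ≥ β → β-cutoff, skip 1
I [α=10,β=+∞]: v=12
Root [α=-∞,β=+∞]: v=12
Leaves evaluated: 15 of 19.

15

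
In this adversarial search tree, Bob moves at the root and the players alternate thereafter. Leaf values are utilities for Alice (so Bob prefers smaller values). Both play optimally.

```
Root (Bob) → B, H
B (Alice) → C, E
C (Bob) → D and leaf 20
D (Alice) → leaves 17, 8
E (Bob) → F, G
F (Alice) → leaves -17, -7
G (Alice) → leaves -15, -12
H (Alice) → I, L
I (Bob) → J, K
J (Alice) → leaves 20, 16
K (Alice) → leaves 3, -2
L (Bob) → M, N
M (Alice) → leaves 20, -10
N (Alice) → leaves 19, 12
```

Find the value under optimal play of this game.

D (Alice): max(17, 8) = 17
C (Bob): min(17, 20) = 17
F (Alice): max(-17, -7) = -7
G (Alice): max(-15, -12) = -12
E (Bob): min(-7, -12) = -12
B (Alice): max(17, -12) = 17
J (Alice): max(20, 16) = 20
K (Alice): max(3, -2) = 3
I (Bob): min(20, 3) = 3
M (Alice): max(20, -10) = 20
N (Alice): max(19, 12) = 19
L (Bob): min(20, 19) = 19
H (Alice): max(3, 19) = 19
Root (Bob): min(17, 19) = 17

17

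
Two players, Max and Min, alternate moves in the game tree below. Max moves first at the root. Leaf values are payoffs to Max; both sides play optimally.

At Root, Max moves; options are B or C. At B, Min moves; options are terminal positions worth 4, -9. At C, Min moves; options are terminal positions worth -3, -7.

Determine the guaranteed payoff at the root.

-7

B (Min): min(4, -9) = -9
C (Min): min(-3, -7) = -7
Root (Max): max(-9, -7) = -7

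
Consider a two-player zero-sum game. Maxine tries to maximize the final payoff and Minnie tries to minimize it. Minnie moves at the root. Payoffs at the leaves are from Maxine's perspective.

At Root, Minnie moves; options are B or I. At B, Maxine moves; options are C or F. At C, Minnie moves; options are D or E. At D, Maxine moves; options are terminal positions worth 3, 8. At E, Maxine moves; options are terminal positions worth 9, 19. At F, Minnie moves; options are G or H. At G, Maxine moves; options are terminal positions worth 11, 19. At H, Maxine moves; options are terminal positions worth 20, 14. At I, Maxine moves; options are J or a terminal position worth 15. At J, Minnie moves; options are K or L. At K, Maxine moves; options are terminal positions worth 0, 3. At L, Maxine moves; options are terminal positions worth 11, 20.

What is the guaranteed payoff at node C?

8

D: max(3, 8) = 8
E: max(9, 19) = 19
C: min(8, 19) = 8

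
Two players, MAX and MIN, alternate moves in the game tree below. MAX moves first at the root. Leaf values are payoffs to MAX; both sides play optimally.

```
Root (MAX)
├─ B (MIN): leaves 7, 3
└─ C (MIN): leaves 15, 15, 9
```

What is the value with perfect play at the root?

B (MIN): min(7, 3) = 3
C (MIN): min(15, 15, 9) = 9
Root (MAX): max(3, 9) = 9

9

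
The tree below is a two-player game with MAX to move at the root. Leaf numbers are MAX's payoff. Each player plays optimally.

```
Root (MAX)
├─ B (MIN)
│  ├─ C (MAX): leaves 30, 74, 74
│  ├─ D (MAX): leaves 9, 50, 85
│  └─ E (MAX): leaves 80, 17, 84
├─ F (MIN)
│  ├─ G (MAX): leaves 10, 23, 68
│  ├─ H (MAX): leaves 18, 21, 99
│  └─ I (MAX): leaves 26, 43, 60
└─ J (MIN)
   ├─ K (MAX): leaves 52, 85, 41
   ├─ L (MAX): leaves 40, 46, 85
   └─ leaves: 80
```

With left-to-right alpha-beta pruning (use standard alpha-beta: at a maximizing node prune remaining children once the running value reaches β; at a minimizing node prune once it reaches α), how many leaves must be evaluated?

C [α=-∞,β=+∞]: v=74
D [α=-∞,β=74]: v=85
E [α=-∞,β=74]: v=80 after child 1 ≥ β → β-cutoff, skip 2
B [α=-∞,β=+∞]: v=74
G [α=74,β=+∞]: v=68
F [α=74,β=+∞]: v=68 after child 1 ≤ α → α-cutoff, skip 2
K [α=74,β=+∞]: v=85
L [α=74,β=85]: v=85
J [α=74,β=+∞]: v=80
Root [α=-∞,β=+∞]: v=80
Leaves evaluated: 17 of 25.

17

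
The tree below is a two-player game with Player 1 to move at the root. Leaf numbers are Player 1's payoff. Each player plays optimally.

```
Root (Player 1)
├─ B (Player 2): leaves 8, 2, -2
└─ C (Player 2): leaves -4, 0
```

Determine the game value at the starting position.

B (Player 2): min(8, 2, -2) = -2
C (Player 2): min(-4, 0) = -4
Root (Player 1): max(-2, -4) = -2

-2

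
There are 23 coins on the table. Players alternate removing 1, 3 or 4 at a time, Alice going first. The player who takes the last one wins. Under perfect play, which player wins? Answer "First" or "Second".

Second

Compute winning (W) and losing (L) positions by backward induction:
i:   0  1  2  3  4  5  6  7  8  9 10 11 12 13 14 15 16 17 18 19 20 21 22 23
     L  W  L  W  W  W  W  L  W  L  W  W  W  W  L  W  L  W  W  W  W  L  W  L
Position 23 is L, so the second player wins.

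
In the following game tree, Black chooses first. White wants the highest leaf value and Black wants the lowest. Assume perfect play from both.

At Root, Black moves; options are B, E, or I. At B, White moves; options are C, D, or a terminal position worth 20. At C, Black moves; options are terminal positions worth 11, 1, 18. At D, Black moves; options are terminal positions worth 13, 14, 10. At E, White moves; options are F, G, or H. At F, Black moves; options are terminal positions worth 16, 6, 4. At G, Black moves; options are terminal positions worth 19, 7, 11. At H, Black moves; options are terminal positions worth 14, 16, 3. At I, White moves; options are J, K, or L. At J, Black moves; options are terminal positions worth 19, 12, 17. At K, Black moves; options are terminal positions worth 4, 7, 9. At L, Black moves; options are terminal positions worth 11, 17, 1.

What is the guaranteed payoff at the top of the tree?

7

C (Black): min(11, 1, 18) = 1
D (Black): min(13, 14, 10) = 10
B (White): max(1, 10, 20) = 20
F (Black): min(16, 6, 4) = 4
G (Black): min(19, 7, 11) = 7
H (Black): min(14, 16, 3) = 3
E (White): max(4, 7, 3) = 7
J (Black): min(19, 12, 17) = 12
K (Black): min(4, 7, 9) = 4
L (Black): min(11, 17, 1) = 1
I (White): max(12, 4, 1) = 12
Root (Black): min(20, 7, 12) = 7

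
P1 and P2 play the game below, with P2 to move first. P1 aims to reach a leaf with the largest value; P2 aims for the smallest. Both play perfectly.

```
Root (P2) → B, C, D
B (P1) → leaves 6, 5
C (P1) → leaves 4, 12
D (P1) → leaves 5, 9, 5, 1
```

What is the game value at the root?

B (P1): max(6, 5) = 6
C (P1): max(4, 12) = 12
D (P1): max(5, 9, 5, 1) = 9
Root (P2): min(6, 12, 9) = 6

6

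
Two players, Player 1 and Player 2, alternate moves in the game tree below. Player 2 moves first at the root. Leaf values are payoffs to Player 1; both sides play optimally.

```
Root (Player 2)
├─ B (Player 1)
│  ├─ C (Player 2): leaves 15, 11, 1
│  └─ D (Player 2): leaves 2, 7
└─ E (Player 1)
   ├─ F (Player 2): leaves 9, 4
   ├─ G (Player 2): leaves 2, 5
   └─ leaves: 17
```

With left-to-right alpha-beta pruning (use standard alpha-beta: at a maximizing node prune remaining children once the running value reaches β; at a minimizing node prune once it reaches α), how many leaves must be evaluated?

C [α=-∞,β=+∞]: v=1
D [α=1,β=+∞]: v=2
B [α=-∞,β=+∞]: v=2
F [α=-∞,β=2]: v=4
E [α=-∞,β=2]: v=4 after child 1 ≥ β → β-cutoff, skip 2
Root [α=-∞,β=+∞]: v=2
Leaves evaluated: 7 of 10.

7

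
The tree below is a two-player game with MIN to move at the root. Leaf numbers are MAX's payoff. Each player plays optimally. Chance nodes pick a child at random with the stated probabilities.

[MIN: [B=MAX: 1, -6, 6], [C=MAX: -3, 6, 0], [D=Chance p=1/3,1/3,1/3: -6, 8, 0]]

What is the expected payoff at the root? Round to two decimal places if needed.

0.67

B (MAX): max(1, -6, 6) = 6
C (MAX): max(-3, 6, 0) = 6
D (Chance): 1/3·-6 + 1/3·8 + 1/3·0 = 0.67
Root (MIN): min(6, 6, 0.67) = 0.67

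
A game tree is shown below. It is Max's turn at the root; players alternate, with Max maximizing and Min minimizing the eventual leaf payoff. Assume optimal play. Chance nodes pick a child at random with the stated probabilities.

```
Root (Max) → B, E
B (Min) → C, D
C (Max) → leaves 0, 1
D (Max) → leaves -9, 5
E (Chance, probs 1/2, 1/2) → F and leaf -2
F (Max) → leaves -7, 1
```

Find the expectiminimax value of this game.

1

C (Max): max(0, 1) = 1
D (Max): max(-9, 5) = 5
B (Min): min(1, 5) = 1
F (Max): max(-7, 1) = 1
E (Chance): 1/2·1 + 1/2·-2 = -0.5
Root (Max): max(1, -0.5) = 1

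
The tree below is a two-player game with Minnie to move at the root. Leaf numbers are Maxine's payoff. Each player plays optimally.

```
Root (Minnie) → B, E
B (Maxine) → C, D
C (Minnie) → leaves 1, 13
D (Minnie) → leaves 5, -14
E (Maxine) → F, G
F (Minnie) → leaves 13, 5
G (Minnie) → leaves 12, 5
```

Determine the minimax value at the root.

C (Minnie): min(1, 13) = 1
D (Minnie): min(5, -14) = -14
B (Maxine): max(1, -14) = 1
F (Minnie): min(13, 5) = 5
G (Minnie): min(12, 5) = 5
E (Maxine): max(5, 5) = 5
Root (Minnie): min(1, 5) = 1

1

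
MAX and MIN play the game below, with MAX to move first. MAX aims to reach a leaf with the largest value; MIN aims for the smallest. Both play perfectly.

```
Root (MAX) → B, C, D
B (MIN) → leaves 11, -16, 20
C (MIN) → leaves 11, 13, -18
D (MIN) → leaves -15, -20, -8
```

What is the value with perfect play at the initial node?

-16

B (MIN): min(11, -16, 20) = -16
C (MIN): min(11, 13, -18) = -18
D (MIN): min(-15, -20, -8) = -20
Root (MAX): max(-16, -18, -20) = -16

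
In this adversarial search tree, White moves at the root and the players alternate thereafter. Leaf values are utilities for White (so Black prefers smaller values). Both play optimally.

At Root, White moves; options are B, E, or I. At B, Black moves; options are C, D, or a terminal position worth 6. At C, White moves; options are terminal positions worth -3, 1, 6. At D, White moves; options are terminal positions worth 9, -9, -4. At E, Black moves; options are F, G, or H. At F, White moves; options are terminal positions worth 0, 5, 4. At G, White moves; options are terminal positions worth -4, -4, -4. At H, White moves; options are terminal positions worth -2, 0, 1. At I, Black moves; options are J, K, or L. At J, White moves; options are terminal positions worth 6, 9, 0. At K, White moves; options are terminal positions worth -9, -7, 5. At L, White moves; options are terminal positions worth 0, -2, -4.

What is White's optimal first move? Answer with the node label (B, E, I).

C (White): max(-3, 1, 6) = 6
D (White): max(9, -9, -4) = 9
B (Black): min(6, 9, 6) = 6
F (White): max(0, 5, 4) = 5
G (White): max(-4, -4, -4) = -4
H (White): max(-2, 0, 1) = 1
E (Black): min(5, -4, 1) = -4
J (White): max(6, 9, 0) = 9
K (White): max(-9, -7, 5) = 5
L (White): max(0, -2, -4) = 0
I (Black): min(9, 5, 0) = 0
Root (White): max(6, -4, 0) = 6
White picks the child with the highest value: B (value 6).

B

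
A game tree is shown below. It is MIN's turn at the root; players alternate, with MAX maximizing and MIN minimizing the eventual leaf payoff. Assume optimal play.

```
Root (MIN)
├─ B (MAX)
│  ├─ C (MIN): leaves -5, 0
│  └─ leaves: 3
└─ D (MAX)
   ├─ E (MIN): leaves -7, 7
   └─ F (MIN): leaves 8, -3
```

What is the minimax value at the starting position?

-3

C (MIN): min(-5, 0) = -5
B (MAX): max(-5, 3) = 3
E (MIN): min(-7, 7) = -7
F (MIN): min(8, -3) = -3
D (MAX): max(-7, -3) = -3
Root (MIN): min(3, -3) = -3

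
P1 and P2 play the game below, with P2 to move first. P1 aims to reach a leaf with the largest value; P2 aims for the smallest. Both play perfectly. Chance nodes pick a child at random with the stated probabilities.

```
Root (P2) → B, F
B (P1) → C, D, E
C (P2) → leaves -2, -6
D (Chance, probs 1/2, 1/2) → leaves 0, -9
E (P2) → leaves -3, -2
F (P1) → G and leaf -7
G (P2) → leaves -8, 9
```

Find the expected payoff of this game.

-7

C (P2): min(-2, -6) = -6
D (Chance): 1/2·0 + 1/2·-9 = -4.5
E (P2): min(-3, -2) = -3
B (P1): max(-6, -4.5, -3) = -3
G (P2): min(-8, 9) = -8
F (P1): max(-8, -7) = -7
Root (P2): min(-3, -7) = -7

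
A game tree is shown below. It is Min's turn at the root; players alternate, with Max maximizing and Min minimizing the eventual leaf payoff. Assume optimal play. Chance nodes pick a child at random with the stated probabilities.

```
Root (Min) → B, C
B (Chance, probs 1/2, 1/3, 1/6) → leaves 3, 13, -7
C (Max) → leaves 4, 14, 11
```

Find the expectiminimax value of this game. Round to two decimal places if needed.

B (Chance): 1/2·3 + 1/3·13 + 1/6·-7 = 4.67
C (Max): max(4, 14, 11) = 14
Root (Min): min(4.67, 14) = 4.67

4.67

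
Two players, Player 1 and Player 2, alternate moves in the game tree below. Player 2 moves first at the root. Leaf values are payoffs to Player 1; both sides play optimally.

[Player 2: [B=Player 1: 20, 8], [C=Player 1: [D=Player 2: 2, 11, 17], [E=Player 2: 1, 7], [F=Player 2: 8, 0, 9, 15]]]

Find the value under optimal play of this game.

B (Player 1): max(20, 8) = 20
D (Player 2): min(2, 11, 17) = 2
E (Player 2): min(1, 7) = 1
F (Player 2): min(8, 0, 9, 15) = 0
C (Player 1): max(2, 1, 0) = 2
Root (Player 2): min(20, 2) = 2

2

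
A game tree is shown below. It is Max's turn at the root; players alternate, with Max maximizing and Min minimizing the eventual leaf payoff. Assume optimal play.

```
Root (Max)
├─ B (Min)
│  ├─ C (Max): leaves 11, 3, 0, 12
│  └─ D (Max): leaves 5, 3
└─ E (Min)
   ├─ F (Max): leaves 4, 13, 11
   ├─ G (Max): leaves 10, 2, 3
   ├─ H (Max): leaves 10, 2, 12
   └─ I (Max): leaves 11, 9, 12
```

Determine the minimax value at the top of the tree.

10

C (Max): max(11, 3, 0, 12) = 12
D (Max): max(5, 3) = 5
B (Min): min(12, 5) = 5
F (Max): max(4, 13, 11) = 13
G (Max): max(10, 2, 3) = 10
H (Max): max(10, 2, 12) = 12
I (Max): max(11, 9, 12) = 12
E (Min): min(13, 10, 12, 12) = 10
Root (Max): max(5, 10) = 10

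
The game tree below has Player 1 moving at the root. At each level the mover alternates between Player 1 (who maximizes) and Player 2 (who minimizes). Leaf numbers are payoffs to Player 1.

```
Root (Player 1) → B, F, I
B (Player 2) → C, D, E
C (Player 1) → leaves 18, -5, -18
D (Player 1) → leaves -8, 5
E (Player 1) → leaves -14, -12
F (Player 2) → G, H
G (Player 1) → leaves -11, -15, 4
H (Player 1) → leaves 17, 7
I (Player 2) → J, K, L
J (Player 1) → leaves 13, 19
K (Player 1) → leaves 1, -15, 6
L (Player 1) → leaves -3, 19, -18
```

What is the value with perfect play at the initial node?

6

C (Player 1): max(18, -5, -18) = 18
D (Player 1): max(-8, 5) = 5
E (Player 1): max(-14, -12) = -12
B (Player 2): min(18, 5, -12) = -12
G (Player 1): max(-11, -15, 4) = 4
H (Player 1): max(17, 7) = 17
F (Player 2): min(4, 17) = 4
J (Player 1): max(13, 19) = 19
K (Player 1): max(1, -15, 6) = 6
L (Player 1): max(-3, 19, -18) = 19
I (Player 2): min(19, 6, 19) = 6
Root (Player 1): max(-12, 4, 6) = 6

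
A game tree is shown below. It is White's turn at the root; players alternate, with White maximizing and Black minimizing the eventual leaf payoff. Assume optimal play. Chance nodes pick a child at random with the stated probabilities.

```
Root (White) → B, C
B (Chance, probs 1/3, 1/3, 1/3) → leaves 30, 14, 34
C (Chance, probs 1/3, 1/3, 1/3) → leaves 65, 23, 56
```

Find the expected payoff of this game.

48

B (Chance): 1/3·30 + 1/3·14 + 1/3·34 = 26
C (Chance): 1/3·65 + 1/3·23 + 1/3·56 = 48
Root (White): max(26, 48) = 48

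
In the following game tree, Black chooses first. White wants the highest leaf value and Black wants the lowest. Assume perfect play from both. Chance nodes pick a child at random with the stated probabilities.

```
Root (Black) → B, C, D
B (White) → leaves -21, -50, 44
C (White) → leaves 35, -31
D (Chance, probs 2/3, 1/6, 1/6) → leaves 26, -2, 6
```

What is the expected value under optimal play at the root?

18

B (White): max(-21, -50, 44) = 44
C (White): max(35, -31) = 35
D (Chance): 2/3·26 + 1/6·-2 + 1/6·6 = 18
Root (Black): min(44, 35, 18) = 18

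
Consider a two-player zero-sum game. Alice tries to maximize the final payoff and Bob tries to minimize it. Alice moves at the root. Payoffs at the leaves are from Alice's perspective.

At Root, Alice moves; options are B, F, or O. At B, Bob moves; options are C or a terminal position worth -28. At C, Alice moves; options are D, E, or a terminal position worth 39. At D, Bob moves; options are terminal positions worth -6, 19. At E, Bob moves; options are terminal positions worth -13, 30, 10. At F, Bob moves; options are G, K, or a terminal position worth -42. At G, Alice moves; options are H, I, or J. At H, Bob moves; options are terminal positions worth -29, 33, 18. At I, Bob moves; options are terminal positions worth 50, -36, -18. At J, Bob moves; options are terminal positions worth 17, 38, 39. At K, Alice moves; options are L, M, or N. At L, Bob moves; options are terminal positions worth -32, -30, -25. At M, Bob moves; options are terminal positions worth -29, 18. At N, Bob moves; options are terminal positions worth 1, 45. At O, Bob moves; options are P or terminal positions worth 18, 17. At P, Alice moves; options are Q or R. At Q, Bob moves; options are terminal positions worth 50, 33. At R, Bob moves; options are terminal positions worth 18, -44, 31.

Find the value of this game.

17

D (Bob): min(-6, 19) = -6
E (Bob): min(-13, 30, 10) = -13
C (Alice): max(-6, -13, 39) = 39
B (Bob): min(39, -28) = -28
H (Bob): min(-29, 33, 18) = -29
I (Bob): min(50, -36, -18) = -36
J (Bob): min(17, 38, 39) = 17
G (Alice): max(-29, -36, 17) = 17
L (Bob): min(-32, -30, -25) = -32
M (Bob): min(-29, 18) = -29
N (Bob): min(1, 45) = 1
K (Alice): max(-32, -29, 1) = 1
F (Bob): min(17, 1, -42) = -42
Q (Bob): min(50, 33) = 33
R (Bob): min(18, -44, 31) = -44
P (Alice): max(33, -44) = 33
O (Bob): min(33, 18, 17) = 17
Root (Alice): max(-28, -42, 17) = 17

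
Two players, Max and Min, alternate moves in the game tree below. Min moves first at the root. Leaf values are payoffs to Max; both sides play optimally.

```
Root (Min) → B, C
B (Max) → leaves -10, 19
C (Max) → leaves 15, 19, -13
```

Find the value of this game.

B (Max): max(-10, 19) = 19
C (Max): max(15, 19, -13) = 19
Root (Min): min(19, 19) = 19

19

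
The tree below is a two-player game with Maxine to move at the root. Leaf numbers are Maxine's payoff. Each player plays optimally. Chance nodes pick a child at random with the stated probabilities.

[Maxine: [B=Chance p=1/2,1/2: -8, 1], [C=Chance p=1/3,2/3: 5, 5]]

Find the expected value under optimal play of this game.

B (Chance): 1/2·-8 + 1/2·1 = -3.5
C (Chance): 1/3·5 + 2/3·5 = 5
Root (Maxine): max(-3.5, 5) = 5

5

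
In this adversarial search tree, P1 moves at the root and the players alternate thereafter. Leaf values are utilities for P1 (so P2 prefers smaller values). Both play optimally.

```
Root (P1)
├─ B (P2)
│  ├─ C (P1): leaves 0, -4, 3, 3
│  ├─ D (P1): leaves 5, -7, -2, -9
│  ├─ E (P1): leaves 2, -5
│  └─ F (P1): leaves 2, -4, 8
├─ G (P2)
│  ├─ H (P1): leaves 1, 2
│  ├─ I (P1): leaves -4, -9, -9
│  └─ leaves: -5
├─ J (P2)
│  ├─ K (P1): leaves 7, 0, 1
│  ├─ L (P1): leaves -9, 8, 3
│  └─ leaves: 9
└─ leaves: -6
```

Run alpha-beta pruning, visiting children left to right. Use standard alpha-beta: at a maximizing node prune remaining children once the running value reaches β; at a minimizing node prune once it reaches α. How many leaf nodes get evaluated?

17

C [α=-∞,β=+∞]: v=3
D [α=-∞,β=3]: v=5 after child 1 ≥ β → β-cutoff, skip 3
E [α=-∞,β=3]: v=2
F [α=-∞,β=2]: v=2 after child 1 ≥ β → β-cutoff, skip 2
B [α=-∞,β=+∞]: v=2
H [α=2,β=+∞]: v=2
G [α=2,β=+∞]: v=2 after child 1 ≤ α → α-cutoff, skip 2
K [α=2,β=+∞]: v=7
L [α=2,β=7]: v=8 after child 2 ≥ β → β-cutoff, skip 1
J [α=2,β=+∞]: v=7
Root [α=-∞,β=+∞]: v=7
Leaves evaluated: 17 of 27.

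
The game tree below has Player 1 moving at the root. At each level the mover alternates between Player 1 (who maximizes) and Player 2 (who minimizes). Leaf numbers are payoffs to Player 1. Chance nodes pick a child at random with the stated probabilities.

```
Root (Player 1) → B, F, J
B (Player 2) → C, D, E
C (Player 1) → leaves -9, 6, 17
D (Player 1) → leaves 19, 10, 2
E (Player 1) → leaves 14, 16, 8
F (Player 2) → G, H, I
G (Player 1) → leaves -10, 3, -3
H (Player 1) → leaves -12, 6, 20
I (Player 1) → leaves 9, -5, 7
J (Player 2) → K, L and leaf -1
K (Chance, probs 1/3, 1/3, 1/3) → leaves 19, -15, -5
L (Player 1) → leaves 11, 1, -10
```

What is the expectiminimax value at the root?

C (Player 1): max(-9, 6, 17) = 17
D (Player 1): max(19, 10, 2) = 19
E (Player 1): max(14, 16, 8) = 16
B (Player 2): min(17, 19, 16) = 16
G (Player 1): max(-10, 3, -3) = 3
H (Player 1): max(-12, 6, 20) = 20
I (Player 1): max(9, -5, 7) = 9
F (Player 2): min(3, 20, 9) = 3
K (Chance): 1/3·19 + 1/3·-15 + 1/3·-5 = -0.33
L (Player 1): max(11, 1, -10) = 11
J (Player 2): min(-0.33, 11, -1) = -1
Root (Player 1): max(16, 3, -1) = 16

16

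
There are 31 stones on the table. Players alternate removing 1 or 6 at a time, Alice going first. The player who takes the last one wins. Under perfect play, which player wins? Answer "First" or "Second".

First

W/L table (W = player to move can force a win):
i:   0  1  2  3  4  5  6  7  8  9 10 11 12 13 14 15 16 17 18 19 20 21 22 23 24 25 26 27 28 29 30 31
     L  W  L  W  L  W  W  L  W  L  W  L  W  W  L  W  L  W  L  W  W  L  W  L  W  L  W  W  L  W  L  W
Position 31 is W, so the first player wins.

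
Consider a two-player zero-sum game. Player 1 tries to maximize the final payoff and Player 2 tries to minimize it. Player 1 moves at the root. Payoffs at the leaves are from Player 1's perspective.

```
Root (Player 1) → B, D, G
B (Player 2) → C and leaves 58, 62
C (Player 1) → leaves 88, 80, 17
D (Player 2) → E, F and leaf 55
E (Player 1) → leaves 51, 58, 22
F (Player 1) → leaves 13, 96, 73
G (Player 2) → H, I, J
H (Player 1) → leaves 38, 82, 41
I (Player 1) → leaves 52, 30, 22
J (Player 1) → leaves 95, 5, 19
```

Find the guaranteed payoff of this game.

C (Player 1): max(88, 80, 17) = 88
B (Player 2): min(88, 58, 62) = 58
E (Player 1): max(51, 58, 22) = 58
F (Player 1): max(13, 96, 73) = 96
D (Player 2): min(58, 96, 55) = 55
H (Player 1): max(38, 82, 41) = 82
I (Player 1): max(52, 30, 22) = 52
J (Player 1): max(95, 5, 19) = 95
G (Player 2): min(82, 52, 95) = 52
Root (Player 1): max(58, 55, 52) = 58

58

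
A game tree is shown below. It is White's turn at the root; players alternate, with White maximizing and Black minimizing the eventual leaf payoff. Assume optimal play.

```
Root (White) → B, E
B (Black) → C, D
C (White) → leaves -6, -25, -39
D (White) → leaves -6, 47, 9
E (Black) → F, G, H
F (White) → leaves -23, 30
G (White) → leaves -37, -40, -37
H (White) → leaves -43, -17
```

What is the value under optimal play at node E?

F: max(-23, 30) = 30
G: max(-37, -40, -37) = -37
H: max(-43, -17) = -17
E: min(30, -37, -17) = -37

-37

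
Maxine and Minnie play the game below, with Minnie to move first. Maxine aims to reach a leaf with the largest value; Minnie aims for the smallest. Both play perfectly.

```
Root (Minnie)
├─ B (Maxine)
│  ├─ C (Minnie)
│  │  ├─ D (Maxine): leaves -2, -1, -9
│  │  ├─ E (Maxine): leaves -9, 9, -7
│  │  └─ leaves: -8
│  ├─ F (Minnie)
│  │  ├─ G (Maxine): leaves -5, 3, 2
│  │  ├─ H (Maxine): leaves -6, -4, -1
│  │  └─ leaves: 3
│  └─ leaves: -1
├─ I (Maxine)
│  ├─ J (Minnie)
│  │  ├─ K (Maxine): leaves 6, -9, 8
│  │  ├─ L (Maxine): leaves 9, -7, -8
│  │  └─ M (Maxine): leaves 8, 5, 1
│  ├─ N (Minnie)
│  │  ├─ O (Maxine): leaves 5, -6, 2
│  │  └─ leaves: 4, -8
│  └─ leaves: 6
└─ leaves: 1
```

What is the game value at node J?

8

K: max(6, -9, 8) = 8
L: max(9, -7, -8) = 9
M: max(8, 5, 1) = 8
J: min(8, 9, 8) = 8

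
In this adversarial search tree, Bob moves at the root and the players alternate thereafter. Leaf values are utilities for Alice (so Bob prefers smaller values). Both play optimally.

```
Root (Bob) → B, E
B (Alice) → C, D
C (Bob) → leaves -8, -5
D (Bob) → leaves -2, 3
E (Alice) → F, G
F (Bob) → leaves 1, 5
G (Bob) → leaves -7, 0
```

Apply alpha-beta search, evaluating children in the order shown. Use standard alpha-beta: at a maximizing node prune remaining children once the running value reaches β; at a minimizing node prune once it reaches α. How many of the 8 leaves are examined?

C [α=-∞,β=+∞]: v=-8
D [α=-8,β=+∞]: v=-2
B [α=-∞,β=+∞]: v=-2
F [α=-∞,β=-2]: v=1
E [α=-∞,β=-2]: v=1 after child 1 ≥ β → β-cutoff, skip 1
Root [α=-∞,β=+∞]: v=-2
Leaves evaluated: 6 of 8.

6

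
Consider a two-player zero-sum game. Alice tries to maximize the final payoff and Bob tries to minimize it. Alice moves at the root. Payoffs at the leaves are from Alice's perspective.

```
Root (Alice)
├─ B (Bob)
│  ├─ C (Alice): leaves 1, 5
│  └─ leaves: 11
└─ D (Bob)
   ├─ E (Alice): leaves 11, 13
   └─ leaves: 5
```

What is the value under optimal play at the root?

5

C (Alice): max(1, 5) = 5
B (Bob): min(5, 11) = 5
E (Alice): max(11, 13) = 13
D (Bob): min(13, 5) = 5
Root (Alice): max(5, 5) = 5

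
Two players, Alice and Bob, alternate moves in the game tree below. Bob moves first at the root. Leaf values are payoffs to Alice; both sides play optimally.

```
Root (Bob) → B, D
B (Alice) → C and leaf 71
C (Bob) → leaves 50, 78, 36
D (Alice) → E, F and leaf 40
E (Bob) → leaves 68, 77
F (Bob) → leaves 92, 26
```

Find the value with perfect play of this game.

C (Bob): min(50, 78, 36) = 36
B (Alice): max(36, 71) = 71
E (Bob): min(68, 77) = 68
F (Bob): min(92, 26) = 26
D (Alice): max(68, 26, 40) = 68
Root (Bob): min(71, 68) = 68

68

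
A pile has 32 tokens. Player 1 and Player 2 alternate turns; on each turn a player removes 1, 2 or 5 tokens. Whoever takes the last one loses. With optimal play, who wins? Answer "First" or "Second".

First

i:   0  1  2  3  4  5  6  7  8  9 10 11 12 13 14 15 16 17 18 19 20 21 22 23 24 25 26 27 28 29 30 31 32
     W  L  W  W  L  W  W  L  W  W  L  W  W  L  W  W  L  W  W  L  W  W  L  W  W  L  W  W  L  W  W  L  W
Position 32 is W, so the first player wins.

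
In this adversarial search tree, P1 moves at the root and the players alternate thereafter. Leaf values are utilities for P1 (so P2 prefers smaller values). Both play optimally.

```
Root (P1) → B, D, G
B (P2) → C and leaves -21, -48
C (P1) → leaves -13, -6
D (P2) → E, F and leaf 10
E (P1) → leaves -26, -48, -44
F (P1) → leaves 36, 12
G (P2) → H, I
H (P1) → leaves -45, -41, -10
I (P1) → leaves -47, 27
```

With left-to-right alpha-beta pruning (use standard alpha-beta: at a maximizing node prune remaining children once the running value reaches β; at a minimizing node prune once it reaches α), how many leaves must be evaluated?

C [α=-∞,β=+∞]: v=-6
B [α=-∞,β=+∞]: v=-48
E [α=-48,β=+∞]: v=-26
F [α=-48,β=-26]: v=36 after child 1 ≥ β → β-cutoff, skip 1
D [α=-48,β=+∞]: v=-26
H [α=-26,β=+∞]: v=-10
I [α=-26,β=-10]: v=27
G [α=-26,β=+∞]: v=-10
Root [α=-∞,β=+∞]: v=-10
Leaves evaluated: 14 of 15.

14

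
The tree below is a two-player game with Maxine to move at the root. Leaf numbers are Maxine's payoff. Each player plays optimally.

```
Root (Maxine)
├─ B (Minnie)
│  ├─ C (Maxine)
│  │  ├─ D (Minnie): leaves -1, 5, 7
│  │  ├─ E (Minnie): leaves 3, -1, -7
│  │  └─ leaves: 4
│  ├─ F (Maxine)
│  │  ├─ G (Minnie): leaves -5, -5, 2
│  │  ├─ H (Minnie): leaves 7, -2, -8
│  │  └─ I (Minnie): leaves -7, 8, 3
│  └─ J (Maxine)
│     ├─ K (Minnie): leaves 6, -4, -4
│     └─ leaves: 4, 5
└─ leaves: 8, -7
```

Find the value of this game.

8

D (Minnie): min(-1, 5, 7) = -1
E (Minnie): min(3, -1, -7) = -7
C (Maxine): max(-1, -7, 4) = 4
G (Minnie): min(-5, -5, 2) = -5
H (Minnie): min(7, -2, -8) = -8
I (Minnie): min(-7, 8, 3) = -7
F (Maxine): max(-5, -8, -7) = -5
K (Minnie): min(6, -4, -4) = -4
J (Maxine): max(-4, 4, 5) = 5
B (Minnie): min(4, -5, 5) = -5
Root (Maxine): max(-5, 8, -7) = 8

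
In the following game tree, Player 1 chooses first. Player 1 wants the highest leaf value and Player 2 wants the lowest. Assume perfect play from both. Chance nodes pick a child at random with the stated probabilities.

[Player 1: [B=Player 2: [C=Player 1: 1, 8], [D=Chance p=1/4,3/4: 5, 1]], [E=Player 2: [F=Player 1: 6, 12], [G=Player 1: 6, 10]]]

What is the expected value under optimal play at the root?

10

C (Player 1): max(1, 8) = 8
D (Chance): 1/4·5 + 3/4·1 = 2
B (Player 2): min(8, 2) = 2
F (Player 1): max(6, 12) = 12
G (Player 1): max(6, 10) = 10
E (Player 2): min(12, 10) = 10
Root (Player 1): max(2, 10) = 10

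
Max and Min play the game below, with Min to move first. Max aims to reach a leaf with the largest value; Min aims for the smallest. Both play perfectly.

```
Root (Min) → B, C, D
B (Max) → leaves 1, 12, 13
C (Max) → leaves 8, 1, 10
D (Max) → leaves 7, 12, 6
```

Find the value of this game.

B (Max): max(1, 12, 13) = 13
C (Max): max(8, 1, 10) = 10
D (Max): max(7, 12, 6) = 12
Root (Min): min(13, 10, 12) = 10

10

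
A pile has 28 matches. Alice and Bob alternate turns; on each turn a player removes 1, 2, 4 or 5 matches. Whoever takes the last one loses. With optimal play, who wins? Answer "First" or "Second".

Mark each pile size as W (mover wins) or L (mover loses):
i:   0  1  2  3  4  5  6  7  8  9 10 11 12 13 14 15 16 17 18 19 20 21 22 23 24 25 26 27 28
     W  L  W  W  L  W  W  L  W  W  L  W  W  L  W  W  L  W  W  L  W  W  L  W  W  L  W  W  L
Position 28 is L, so the second player wins.

Second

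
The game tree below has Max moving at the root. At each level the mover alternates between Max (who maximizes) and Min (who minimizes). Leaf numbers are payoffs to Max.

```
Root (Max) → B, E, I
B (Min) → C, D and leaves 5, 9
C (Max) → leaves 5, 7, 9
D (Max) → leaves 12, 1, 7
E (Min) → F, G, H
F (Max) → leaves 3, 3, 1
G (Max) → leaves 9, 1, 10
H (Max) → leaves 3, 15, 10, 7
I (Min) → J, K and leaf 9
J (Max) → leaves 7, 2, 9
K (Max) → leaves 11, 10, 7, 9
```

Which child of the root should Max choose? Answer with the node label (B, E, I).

C (Max): max(5, 7, 9) = 9
D (Max): max(12, 1, 7) = 12
B (Min): min(9, 12, 5, 9) = 5
F (Max): max(3, 3, 1) = 3
G (Max): max(9, 1, 10) = 10
H (Max): max(3, 15, 10, 7) = 15
E (Min): min(3, 10, 15) = 3
J (Max): max(7, 2, 9) = 9
K (Max): max(11, 10, 7, 9) = 11
I (Min): min(9, 11, 9) = 9
Root (Max): max(5, 3, 9) = 9
Max picks the child with the highest value: I (value 9).

I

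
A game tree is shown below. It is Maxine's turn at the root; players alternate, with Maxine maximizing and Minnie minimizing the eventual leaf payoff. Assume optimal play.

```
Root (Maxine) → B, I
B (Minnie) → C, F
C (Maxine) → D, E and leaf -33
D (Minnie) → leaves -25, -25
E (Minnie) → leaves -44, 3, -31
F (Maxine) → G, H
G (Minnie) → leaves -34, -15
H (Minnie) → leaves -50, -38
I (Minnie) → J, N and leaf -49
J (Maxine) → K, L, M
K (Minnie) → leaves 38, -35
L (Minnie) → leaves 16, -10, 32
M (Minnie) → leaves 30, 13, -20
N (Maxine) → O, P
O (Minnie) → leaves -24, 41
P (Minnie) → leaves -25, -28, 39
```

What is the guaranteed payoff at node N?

-24

O: min(-24, 41) = -24
P: min(-25, -28, 39) = -28
N: max(-24, -28) = -24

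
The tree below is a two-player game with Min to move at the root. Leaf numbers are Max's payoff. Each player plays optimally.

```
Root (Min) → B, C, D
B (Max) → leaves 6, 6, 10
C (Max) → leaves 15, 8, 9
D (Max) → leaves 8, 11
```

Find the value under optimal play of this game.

10

B (Max): max(6, 6, 10) = 10
C (Max): max(15, 8, 9) = 15
D (Max): max(8, 11) = 11
Root (Min): min(10, 15, 11) = 10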